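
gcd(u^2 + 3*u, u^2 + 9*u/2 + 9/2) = u + 3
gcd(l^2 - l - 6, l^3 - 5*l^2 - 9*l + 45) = l - 3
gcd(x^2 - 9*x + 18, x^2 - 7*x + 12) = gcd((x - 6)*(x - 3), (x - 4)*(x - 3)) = x - 3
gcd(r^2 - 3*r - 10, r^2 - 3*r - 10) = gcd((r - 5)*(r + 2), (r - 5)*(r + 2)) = r^2 - 3*r - 10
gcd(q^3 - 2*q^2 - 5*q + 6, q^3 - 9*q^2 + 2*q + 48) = q^2 - q - 6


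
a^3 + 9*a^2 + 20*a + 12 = (a + 1)*(a + 2)*(a + 6)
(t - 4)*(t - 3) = t^2 - 7*t + 12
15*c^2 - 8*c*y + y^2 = (-5*c + y)*(-3*c + y)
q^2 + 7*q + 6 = (q + 1)*(q + 6)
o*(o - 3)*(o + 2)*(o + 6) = o^4 + 5*o^3 - 12*o^2 - 36*o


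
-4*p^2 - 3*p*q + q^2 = (-4*p + q)*(p + q)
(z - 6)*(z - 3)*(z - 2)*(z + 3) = z^4 - 8*z^3 + 3*z^2 + 72*z - 108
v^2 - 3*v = v*(v - 3)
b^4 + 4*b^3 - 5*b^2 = b^2*(b - 1)*(b + 5)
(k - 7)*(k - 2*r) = k^2 - 2*k*r - 7*k + 14*r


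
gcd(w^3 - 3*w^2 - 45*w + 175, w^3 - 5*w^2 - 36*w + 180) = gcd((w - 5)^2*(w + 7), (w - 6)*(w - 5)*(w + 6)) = w - 5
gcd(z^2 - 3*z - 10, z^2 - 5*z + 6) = 1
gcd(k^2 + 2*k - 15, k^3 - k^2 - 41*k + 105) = k - 3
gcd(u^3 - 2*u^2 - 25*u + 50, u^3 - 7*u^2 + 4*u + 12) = u - 2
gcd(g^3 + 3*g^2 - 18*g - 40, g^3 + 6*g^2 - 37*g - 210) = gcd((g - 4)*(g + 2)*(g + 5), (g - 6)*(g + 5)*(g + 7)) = g + 5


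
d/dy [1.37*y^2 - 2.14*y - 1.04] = 2.74*y - 2.14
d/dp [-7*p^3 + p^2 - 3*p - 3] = -21*p^2 + 2*p - 3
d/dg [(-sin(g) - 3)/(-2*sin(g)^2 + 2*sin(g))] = (-cos(g) - 6/tan(g) + 3*cos(g)/sin(g)^2)/(2*(sin(g) - 1)^2)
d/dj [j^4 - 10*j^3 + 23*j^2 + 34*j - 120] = 4*j^3 - 30*j^2 + 46*j + 34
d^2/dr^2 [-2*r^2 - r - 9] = -4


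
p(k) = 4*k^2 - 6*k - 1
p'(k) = 8*k - 6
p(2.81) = 13.72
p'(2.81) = 16.48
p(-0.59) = 3.93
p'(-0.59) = -10.72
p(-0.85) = 6.99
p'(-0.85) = -12.80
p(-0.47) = 2.70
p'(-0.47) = -9.76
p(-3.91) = 83.61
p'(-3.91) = -37.28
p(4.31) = 47.44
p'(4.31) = 28.48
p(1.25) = -2.25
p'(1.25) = 4.00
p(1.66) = 0.06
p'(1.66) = 7.28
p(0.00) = -1.00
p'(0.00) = -6.00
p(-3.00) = 53.00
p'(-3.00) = -30.00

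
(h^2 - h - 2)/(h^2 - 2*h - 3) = (h - 2)/(h - 3)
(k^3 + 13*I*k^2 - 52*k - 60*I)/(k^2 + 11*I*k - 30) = k + 2*I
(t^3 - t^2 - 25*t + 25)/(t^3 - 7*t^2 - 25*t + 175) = (t - 1)/(t - 7)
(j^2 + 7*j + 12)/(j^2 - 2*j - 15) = (j + 4)/(j - 5)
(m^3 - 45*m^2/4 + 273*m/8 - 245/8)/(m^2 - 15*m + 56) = (8*m^2 - 34*m + 35)/(8*(m - 8))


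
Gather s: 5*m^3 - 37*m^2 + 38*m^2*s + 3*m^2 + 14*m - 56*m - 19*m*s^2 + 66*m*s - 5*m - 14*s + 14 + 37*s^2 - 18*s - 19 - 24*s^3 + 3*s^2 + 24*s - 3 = 5*m^3 - 34*m^2 - 47*m - 24*s^3 + s^2*(40 - 19*m) + s*(38*m^2 + 66*m - 8) - 8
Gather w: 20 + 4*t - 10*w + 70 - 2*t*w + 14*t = 18*t + w*(-2*t - 10) + 90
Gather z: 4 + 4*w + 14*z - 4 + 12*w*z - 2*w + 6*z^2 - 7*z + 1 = 2*w + 6*z^2 + z*(12*w + 7) + 1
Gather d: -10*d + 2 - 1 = 1 - 10*d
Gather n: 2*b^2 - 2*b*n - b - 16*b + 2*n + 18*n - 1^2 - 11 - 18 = 2*b^2 - 17*b + n*(20 - 2*b) - 30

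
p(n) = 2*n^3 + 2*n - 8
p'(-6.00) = 218.00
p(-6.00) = -452.00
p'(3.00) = 56.00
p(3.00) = 52.00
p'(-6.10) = 225.26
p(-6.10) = -474.16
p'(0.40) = 2.96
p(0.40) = -7.07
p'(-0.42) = 3.06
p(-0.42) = -8.99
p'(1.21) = 10.78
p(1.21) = -2.04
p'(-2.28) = 33.19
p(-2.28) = -36.26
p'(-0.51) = 3.56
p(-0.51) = -9.29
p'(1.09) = 9.13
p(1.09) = -3.23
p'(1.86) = 22.76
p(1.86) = 8.59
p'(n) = 6*n^2 + 2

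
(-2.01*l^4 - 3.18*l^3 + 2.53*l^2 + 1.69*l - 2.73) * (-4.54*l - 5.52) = 9.1254*l^5 + 25.5324*l^4 + 6.0674*l^3 - 21.6382*l^2 + 3.0654*l + 15.0696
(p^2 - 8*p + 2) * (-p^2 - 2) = -p^4 + 8*p^3 - 4*p^2 + 16*p - 4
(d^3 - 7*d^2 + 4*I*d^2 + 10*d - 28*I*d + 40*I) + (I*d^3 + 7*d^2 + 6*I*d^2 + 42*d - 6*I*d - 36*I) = d^3 + I*d^3 + 10*I*d^2 + 52*d - 34*I*d + 4*I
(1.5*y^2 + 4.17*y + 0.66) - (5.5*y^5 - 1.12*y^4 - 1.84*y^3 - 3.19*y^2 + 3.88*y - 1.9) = -5.5*y^5 + 1.12*y^4 + 1.84*y^3 + 4.69*y^2 + 0.29*y + 2.56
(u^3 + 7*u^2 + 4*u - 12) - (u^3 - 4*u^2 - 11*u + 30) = 11*u^2 + 15*u - 42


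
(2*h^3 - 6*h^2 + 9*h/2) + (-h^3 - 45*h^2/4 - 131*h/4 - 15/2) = h^3 - 69*h^2/4 - 113*h/4 - 15/2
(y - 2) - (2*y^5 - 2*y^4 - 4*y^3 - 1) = -2*y^5 + 2*y^4 + 4*y^3 + y - 1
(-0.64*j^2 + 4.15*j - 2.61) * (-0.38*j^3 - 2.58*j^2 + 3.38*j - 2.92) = 0.2432*j^5 + 0.0741999999999998*j^4 - 11.8784*j^3 + 22.6296*j^2 - 20.9398*j + 7.6212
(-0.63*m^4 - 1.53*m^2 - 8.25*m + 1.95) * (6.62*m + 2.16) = -4.1706*m^5 - 1.3608*m^4 - 10.1286*m^3 - 57.9198*m^2 - 4.911*m + 4.212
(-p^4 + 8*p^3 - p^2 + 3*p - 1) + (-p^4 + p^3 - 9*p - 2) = -2*p^4 + 9*p^3 - p^2 - 6*p - 3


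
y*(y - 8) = y^2 - 8*y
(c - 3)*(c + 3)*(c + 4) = c^3 + 4*c^2 - 9*c - 36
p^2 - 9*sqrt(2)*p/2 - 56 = (p - 8*sqrt(2))*(p + 7*sqrt(2)/2)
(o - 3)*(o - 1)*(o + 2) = o^3 - 2*o^2 - 5*o + 6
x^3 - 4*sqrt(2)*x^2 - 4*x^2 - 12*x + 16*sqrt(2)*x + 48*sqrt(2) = (x - 6)*(x + 2)*(x - 4*sqrt(2))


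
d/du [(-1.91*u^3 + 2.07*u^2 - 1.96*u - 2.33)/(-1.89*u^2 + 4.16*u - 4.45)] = (3.6099*u^4 - 15.8912*u^3 + 30.4053*u^2 - 27.2304*u + 18.4148)/(3.5721*u^4 - 15.7248*u^3 + 34.1266*u^2 - 37.024*u + 19.8025)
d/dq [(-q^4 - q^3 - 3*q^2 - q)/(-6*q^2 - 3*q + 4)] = (12*q^5 + 15*q^4 - 10*q^3 - 9*q^2 - 24*q - 4)/(36*q^4 + 36*q^3 - 39*q^2 - 24*q + 16)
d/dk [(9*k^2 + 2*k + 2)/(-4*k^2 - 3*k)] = (-19*k^2 + 16*k + 6)/(k^2*(16*k^2 + 24*k + 9))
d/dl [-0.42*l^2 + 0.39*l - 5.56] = 0.39 - 0.84*l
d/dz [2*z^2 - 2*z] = 4*z - 2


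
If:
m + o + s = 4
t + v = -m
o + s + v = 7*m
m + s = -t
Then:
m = v/8 + 1/2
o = 7/2 - 9*v/8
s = v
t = -9*v/8 - 1/2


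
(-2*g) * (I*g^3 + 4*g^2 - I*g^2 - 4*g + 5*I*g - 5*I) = -2*I*g^4 - 8*g^3 + 2*I*g^3 + 8*g^2 - 10*I*g^2 + 10*I*g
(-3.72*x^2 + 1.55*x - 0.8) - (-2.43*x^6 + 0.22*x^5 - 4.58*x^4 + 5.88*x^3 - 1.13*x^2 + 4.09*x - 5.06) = 2.43*x^6 - 0.22*x^5 + 4.58*x^4 - 5.88*x^3 - 2.59*x^2 - 2.54*x + 4.26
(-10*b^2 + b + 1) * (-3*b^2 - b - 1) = 30*b^4 + 7*b^3 + 6*b^2 - 2*b - 1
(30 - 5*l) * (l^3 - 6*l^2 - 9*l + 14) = -5*l^4 + 60*l^3 - 135*l^2 - 340*l + 420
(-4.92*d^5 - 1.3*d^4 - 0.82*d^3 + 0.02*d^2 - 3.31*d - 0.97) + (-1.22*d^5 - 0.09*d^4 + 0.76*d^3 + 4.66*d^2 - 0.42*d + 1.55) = -6.14*d^5 - 1.39*d^4 - 0.0599999999999999*d^3 + 4.68*d^2 - 3.73*d + 0.58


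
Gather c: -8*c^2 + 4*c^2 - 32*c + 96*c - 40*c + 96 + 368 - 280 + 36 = -4*c^2 + 24*c + 220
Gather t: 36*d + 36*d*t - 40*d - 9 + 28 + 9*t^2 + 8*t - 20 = -4*d + 9*t^2 + t*(36*d + 8) - 1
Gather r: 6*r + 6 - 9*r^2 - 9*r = -9*r^2 - 3*r + 6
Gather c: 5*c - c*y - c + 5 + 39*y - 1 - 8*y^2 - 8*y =c*(4 - y) - 8*y^2 + 31*y + 4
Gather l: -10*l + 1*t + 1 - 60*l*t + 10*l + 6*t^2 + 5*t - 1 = -60*l*t + 6*t^2 + 6*t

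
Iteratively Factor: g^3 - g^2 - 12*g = (g)*(g^2 - g - 12) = g*(g + 3)*(g - 4)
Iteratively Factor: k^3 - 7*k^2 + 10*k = (k - 5)*(k^2 - 2*k) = k*(k - 5)*(k - 2)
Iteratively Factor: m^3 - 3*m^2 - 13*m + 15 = (m + 3)*(m^2 - 6*m + 5) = (m - 5)*(m + 3)*(m - 1)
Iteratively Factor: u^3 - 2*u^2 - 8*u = (u)*(u^2 - 2*u - 8) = u*(u + 2)*(u - 4)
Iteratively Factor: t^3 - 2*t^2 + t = (t - 1)*(t^2 - t) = (t - 1)^2*(t)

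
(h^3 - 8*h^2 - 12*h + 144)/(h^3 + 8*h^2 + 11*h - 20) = (h^2 - 12*h + 36)/(h^2 + 4*h - 5)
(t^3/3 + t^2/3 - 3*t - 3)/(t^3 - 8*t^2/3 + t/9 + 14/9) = 3*(t^3 + t^2 - 9*t - 9)/(9*t^3 - 24*t^2 + t + 14)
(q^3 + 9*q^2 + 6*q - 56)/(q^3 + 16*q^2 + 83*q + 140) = (q - 2)/(q + 5)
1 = 1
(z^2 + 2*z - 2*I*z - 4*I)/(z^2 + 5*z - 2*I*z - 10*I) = (z + 2)/(z + 5)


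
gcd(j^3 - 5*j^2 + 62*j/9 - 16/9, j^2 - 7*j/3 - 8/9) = j - 8/3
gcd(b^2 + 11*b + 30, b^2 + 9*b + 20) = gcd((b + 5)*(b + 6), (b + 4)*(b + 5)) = b + 5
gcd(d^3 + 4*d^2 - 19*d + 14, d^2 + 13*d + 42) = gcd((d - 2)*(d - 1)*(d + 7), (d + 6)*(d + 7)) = d + 7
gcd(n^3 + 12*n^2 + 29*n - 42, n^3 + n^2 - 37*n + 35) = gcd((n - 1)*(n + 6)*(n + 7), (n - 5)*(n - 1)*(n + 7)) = n^2 + 6*n - 7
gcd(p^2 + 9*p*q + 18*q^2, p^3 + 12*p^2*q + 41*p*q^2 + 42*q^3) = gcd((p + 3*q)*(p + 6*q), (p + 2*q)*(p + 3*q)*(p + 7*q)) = p + 3*q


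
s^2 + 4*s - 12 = (s - 2)*(s + 6)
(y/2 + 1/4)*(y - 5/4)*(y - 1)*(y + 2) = y^4/2 + y^3/8 - 27*y^2/16 + 7*y/16 + 5/8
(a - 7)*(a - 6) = a^2 - 13*a + 42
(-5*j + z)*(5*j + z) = -25*j^2 + z^2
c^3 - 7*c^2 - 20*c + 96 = (c - 8)*(c - 3)*(c + 4)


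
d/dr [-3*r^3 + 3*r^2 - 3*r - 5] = -9*r^2 + 6*r - 3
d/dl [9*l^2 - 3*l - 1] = 18*l - 3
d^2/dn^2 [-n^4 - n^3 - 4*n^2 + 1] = -12*n^2 - 6*n - 8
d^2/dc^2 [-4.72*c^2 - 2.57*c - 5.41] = -9.44000000000000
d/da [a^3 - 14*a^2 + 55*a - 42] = 3*a^2 - 28*a + 55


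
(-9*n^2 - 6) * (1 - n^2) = 9*n^4 - 3*n^2 - 6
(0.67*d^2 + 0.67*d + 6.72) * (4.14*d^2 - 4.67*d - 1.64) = 2.7738*d^4 - 0.3551*d^3 + 23.5931*d^2 - 32.4812*d - 11.0208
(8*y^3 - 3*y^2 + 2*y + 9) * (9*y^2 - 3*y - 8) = 72*y^5 - 51*y^4 - 37*y^3 + 99*y^2 - 43*y - 72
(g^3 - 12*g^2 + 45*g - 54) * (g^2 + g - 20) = g^5 - 11*g^4 + 13*g^3 + 231*g^2 - 954*g + 1080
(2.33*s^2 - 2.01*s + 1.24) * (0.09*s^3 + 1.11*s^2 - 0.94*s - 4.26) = 0.2097*s^5 + 2.4054*s^4 - 4.3097*s^3 - 6.66*s^2 + 7.397*s - 5.2824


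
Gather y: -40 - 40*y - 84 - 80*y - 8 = -120*y - 132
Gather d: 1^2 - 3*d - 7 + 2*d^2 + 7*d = 2*d^2 + 4*d - 6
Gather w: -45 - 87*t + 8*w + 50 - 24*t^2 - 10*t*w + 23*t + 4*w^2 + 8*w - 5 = -24*t^2 - 64*t + 4*w^2 + w*(16 - 10*t)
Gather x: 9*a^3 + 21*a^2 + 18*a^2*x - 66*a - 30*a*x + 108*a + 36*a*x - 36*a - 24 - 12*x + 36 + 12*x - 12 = 9*a^3 + 21*a^2 + 6*a + x*(18*a^2 + 6*a)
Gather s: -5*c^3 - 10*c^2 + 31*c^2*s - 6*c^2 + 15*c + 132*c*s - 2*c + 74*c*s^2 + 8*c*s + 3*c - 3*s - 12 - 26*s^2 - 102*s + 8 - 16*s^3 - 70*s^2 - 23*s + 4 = -5*c^3 - 16*c^2 + 16*c - 16*s^3 + s^2*(74*c - 96) + s*(31*c^2 + 140*c - 128)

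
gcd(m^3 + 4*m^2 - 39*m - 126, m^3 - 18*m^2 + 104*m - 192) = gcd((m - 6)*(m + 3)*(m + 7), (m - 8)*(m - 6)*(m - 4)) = m - 6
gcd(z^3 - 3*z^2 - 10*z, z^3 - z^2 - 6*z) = z^2 + 2*z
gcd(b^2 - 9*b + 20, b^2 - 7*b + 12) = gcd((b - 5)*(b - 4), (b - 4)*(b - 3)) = b - 4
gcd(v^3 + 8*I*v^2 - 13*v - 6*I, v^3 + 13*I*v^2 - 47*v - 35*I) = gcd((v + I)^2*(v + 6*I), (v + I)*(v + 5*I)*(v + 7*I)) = v + I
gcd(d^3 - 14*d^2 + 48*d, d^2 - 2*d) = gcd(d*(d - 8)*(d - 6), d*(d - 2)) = d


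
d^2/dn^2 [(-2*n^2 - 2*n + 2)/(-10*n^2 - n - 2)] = 12*(30*n^3 - 120*n^2 - 30*n + 7)/(1000*n^6 + 300*n^5 + 630*n^4 + 121*n^3 + 126*n^2 + 12*n + 8)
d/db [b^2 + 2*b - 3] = 2*b + 2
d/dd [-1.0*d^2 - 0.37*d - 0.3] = -2.0*d - 0.37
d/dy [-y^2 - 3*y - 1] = -2*y - 3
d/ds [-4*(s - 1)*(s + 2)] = -8*s - 4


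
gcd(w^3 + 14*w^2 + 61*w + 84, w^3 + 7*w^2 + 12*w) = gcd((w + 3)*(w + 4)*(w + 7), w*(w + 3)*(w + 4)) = w^2 + 7*w + 12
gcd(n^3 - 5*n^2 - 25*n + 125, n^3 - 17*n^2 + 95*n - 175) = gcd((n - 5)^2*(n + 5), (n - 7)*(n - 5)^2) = n^2 - 10*n + 25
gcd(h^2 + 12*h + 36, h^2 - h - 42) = h + 6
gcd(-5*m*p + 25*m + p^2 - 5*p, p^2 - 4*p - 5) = p - 5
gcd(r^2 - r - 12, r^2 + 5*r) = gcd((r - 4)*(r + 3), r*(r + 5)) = 1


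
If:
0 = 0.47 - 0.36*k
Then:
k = 1.31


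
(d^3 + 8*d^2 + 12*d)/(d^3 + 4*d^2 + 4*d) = (d + 6)/(d + 2)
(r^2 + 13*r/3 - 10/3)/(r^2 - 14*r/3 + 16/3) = (3*r^2 + 13*r - 10)/(3*r^2 - 14*r + 16)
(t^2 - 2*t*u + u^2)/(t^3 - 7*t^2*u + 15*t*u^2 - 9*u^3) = (t - u)/(t^2 - 6*t*u + 9*u^2)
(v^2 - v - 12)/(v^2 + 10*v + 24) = (v^2 - v - 12)/(v^2 + 10*v + 24)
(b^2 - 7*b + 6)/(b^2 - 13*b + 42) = (b - 1)/(b - 7)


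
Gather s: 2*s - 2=2*s - 2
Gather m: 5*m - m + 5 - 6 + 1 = 4*m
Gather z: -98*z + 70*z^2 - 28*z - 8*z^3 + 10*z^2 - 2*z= -8*z^3 + 80*z^2 - 128*z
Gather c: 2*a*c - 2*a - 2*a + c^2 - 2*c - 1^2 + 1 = -4*a + c^2 + c*(2*a - 2)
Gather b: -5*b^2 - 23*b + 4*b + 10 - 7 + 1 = -5*b^2 - 19*b + 4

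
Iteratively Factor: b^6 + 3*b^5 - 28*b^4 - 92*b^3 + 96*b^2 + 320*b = (b + 2)*(b^5 + b^4 - 30*b^3 - 32*b^2 + 160*b) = (b + 2)*(b + 4)*(b^4 - 3*b^3 - 18*b^2 + 40*b) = b*(b + 2)*(b + 4)*(b^3 - 3*b^2 - 18*b + 40) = b*(b - 2)*(b + 2)*(b + 4)*(b^2 - b - 20) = b*(b - 2)*(b + 2)*(b + 4)^2*(b - 5)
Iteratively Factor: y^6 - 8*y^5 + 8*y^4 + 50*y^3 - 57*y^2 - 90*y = (y)*(y^5 - 8*y^4 + 8*y^3 + 50*y^2 - 57*y - 90) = y*(y - 3)*(y^4 - 5*y^3 - 7*y^2 + 29*y + 30) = y*(y - 3)*(y + 2)*(y^3 - 7*y^2 + 7*y + 15) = y*(y - 3)*(y + 1)*(y + 2)*(y^2 - 8*y + 15) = y*(y - 3)^2*(y + 1)*(y + 2)*(y - 5)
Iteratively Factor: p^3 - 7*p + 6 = (p - 1)*(p^2 + p - 6) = (p - 1)*(p + 3)*(p - 2)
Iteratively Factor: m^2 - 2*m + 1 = (m - 1)*(m - 1)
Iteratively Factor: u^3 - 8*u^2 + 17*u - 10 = (u - 1)*(u^2 - 7*u + 10) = (u - 5)*(u - 1)*(u - 2)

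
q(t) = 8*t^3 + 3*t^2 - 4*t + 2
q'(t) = 24*t^2 + 6*t - 4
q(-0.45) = 3.68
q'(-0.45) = -1.84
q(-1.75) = -24.69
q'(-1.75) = 59.00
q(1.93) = 62.97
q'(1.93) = 96.98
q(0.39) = 1.37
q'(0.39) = 1.99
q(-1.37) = -7.46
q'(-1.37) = 32.83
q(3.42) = 343.42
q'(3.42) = 297.23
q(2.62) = 155.99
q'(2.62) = 176.47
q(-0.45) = 3.68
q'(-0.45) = -1.84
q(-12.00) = -13342.00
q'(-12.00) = 3380.00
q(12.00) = 14210.00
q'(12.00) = 3524.00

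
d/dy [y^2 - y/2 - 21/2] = 2*y - 1/2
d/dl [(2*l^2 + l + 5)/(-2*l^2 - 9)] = (2*l^2 - 16*l - 9)/(4*l^4 + 36*l^2 + 81)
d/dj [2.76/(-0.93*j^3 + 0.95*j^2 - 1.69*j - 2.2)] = (7.7004*j^2 - 5.244*j + 4.6644)/(0.93*j^3 - 0.95*j^2 + 1.69*j + 2.2)^2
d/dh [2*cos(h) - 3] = -2*sin(h)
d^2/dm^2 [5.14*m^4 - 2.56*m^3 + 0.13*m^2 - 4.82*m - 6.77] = 61.68*m^2 - 15.36*m + 0.26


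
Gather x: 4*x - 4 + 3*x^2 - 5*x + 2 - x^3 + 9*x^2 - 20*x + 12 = -x^3 + 12*x^2 - 21*x + 10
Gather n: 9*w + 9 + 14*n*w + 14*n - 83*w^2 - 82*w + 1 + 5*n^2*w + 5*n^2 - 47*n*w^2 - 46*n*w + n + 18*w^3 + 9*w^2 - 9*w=n^2*(5*w + 5) + n*(-47*w^2 - 32*w + 15) + 18*w^3 - 74*w^2 - 82*w + 10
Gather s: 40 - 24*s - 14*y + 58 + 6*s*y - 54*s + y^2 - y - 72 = s*(6*y - 78) + y^2 - 15*y + 26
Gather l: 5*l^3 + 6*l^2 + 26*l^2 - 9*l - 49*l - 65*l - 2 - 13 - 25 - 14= 5*l^3 + 32*l^2 - 123*l - 54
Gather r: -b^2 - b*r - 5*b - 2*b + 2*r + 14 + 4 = -b^2 - 7*b + r*(2 - b) + 18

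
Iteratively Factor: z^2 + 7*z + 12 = (z + 4)*(z + 3)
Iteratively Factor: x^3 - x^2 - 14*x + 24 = (x - 2)*(x^2 + x - 12) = (x - 3)*(x - 2)*(x + 4)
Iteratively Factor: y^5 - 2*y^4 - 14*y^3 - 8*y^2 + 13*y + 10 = (y - 1)*(y^4 - y^3 - 15*y^2 - 23*y - 10) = (y - 1)*(y + 1)*(y^3 - 2*y^2 - 13*y - 10) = (y - 1)*(y + 1)^2*(y^2 - 3*y - 10) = (y - 5)*(y - 1)*(y + 1)^2*(y + 2)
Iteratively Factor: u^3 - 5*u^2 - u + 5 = (u - 1)*(u^2 - 4*u - 5) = (u - 5)*(u - 1)*(u + 1)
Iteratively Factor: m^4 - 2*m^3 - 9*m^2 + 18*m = (m - 2)*(m^3 - 9*m) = (m - 3)*(m - 2)*(m^2 + 3*m) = m*(m - 3)*(m - 2)*(m + 3)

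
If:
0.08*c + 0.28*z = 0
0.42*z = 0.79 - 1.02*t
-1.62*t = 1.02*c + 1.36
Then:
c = -2.16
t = 0.52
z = 0.62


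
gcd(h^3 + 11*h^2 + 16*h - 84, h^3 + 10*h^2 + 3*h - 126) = h^2 + 13*h + 42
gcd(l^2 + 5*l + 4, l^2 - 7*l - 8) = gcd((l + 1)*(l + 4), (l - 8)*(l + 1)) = l + 1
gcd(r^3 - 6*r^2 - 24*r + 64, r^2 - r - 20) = r + 4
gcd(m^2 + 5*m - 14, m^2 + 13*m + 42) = m + 7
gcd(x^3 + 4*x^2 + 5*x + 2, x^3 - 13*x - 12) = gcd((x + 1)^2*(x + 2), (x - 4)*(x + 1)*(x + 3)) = x + 1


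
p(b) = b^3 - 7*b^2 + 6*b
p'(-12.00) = 606.00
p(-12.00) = -2808.00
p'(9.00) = 123.00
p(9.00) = 216.00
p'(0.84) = -3.64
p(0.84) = 0.69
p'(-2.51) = 60.04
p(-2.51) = -74.97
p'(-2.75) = 67.19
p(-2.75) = -90.23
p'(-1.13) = 25.65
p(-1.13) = -17.16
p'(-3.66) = 97.43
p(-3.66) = -164.76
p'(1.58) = -8.63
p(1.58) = -4.05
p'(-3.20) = 81.52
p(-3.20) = -123.65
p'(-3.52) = 92.45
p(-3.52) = -151.47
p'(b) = 3*b^2 - 14*b + 6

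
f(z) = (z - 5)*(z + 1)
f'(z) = 2*z - 4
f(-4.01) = 27.12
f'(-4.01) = -12.02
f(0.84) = -7.65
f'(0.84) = -2.32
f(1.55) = -8.80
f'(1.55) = -0.90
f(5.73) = 4.91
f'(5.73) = 7.46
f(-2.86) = 14.62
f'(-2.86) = -9.72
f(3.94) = -5.24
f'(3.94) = 3.88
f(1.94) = -9.00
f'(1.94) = -0.12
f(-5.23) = 43.27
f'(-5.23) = -14.46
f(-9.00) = 112.00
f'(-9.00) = -22.00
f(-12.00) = 187.00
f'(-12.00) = -28.00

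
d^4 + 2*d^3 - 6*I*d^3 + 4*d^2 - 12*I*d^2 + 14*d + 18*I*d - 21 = (d - 1)*(d + 3)*(d - 7*I)*(d + I)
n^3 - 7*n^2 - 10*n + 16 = (n - 8)*(n - 1)*(n + 2)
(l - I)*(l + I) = l^2 + 1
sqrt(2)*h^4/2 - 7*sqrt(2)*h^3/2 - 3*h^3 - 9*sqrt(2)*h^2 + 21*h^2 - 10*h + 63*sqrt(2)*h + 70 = (h - 7)*(h - 5*sqrt(2))*(h + sqrt(2))*(sqrt(2)*h/2 + 1)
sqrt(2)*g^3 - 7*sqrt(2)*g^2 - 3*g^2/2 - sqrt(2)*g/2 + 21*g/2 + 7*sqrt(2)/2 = (g - 7)*(g - sqrt(2))*(sqrt(2)*g + 1/2)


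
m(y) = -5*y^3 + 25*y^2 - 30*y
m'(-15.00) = -4155.00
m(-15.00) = 22950.00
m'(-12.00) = -2790.00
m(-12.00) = 12600.00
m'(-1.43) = -132.17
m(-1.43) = 108.64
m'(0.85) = 1.66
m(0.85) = -10.51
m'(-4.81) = -617.54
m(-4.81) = 1279.13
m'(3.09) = -18.72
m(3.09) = -1.52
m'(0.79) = 0.14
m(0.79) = -10.56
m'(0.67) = -3.23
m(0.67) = -10.38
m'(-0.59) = -64.72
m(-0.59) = 27.43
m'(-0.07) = -33.57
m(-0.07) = 2.22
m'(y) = -15*y^2 + 50*y - 30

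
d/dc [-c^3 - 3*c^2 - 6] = 3*c*(-c - 2)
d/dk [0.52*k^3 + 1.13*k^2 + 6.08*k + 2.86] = 1.56*k^2 + 2.26*k + 6.08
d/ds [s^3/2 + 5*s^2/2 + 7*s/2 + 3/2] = 3*s^2/2 + 5*s + 7/2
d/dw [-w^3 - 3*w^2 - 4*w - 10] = -3*w^2 - 6*w - 4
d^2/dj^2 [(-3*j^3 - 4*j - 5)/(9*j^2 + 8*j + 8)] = 2*(-300*j^3 - 1791*j^2 - 792*j + 296)/(729*j^6 + 1944*j^5 + 3672*j^4 + 3968*j^3 + 3264*j^2 + 1536*j + 512)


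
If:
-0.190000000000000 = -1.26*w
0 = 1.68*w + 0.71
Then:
No Solution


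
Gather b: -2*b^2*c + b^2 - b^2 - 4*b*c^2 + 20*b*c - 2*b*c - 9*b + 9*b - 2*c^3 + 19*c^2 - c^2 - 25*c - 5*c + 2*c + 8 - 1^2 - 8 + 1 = -2*b^2*c + b*(-4*c^2 + 18*c) - 2*c^3 + 18*c^2 - 28*c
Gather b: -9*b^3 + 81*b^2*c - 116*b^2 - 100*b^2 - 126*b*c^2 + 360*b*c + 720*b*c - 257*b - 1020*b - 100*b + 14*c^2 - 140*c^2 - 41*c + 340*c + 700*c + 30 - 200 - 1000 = -9*b^3 + b^2*(81*c - 216) + b*(-126*c^2 + 1080*c - 1377) - 126*c^2 + 999*c - 1170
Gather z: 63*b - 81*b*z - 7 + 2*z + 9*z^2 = 63*b + 9*z^2 + z*(2 - 81*b) - 7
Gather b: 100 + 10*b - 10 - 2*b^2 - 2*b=-2*b^2 + 8*b + 90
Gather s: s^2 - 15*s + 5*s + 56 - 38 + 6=s^2 - 10*s + 24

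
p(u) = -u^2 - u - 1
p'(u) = -2*u - 1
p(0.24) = -1.30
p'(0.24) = -1.48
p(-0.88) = -0.89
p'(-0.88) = 0.76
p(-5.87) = -29.59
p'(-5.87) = 10.74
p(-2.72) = -5.68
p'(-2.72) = 4.44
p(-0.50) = -0.75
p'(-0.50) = 0.00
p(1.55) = -4.95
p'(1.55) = -4.10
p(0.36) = -1.49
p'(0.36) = -1.72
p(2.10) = -7.51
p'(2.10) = -5.20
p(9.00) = -91.00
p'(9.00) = -19.00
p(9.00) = -91.00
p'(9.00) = -19.00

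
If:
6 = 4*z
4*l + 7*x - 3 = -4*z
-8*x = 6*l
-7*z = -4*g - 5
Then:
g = 11/8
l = 12/5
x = -9/5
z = 3/2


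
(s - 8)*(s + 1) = s^2 - 7*s - 8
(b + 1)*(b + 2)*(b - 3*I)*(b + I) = b^4 + 3*b^3 - 2*I*b^3 + 5*b^2 - 6*I*b^2 + 9*b - 4*I*b + 6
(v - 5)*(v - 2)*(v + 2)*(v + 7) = v^4 + 2*v^3 - 39*v^2 - 8*v + 140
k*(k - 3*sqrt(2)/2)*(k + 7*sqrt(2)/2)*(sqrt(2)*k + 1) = sqrt(2)*k^4 + 5*k^3 - 17*sqrt(2)*k^2/2 - 21*k/2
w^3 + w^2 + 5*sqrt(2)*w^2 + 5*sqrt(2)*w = w*(w + 1)*(w + 5*sqrt(2))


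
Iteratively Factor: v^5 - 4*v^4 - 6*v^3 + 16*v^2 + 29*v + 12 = (v - 4)*(v^4 - 6*v^2 - 8*v - 3) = (v - 4)*(v - 3)*(v^3 + 3*v^2 + 3*v + 1) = (v - 4)*(v - 3)*(v + 1)*(v^2 + 2*v + 1) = (v - 4)*(v - 3)*(v + 1)^2*(v + 1)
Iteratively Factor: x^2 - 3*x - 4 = (x - 4)*(x + 1)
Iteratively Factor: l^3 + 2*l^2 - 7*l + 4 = (l - 1)*(l^2 + 3*l - 4) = (l - 1)*(l + 4)*(l - 1)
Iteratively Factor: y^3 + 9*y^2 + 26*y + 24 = (y + 4)*(y^2 + 5*y + 6) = (y + 3)*(y + 4)*(y + 2)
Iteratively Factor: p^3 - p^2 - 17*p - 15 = (p + 3)*(p^2 - 4*p - 5) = (p - 5)*(p + 3)*(p + 1)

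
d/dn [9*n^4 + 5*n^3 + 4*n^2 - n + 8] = 36*n^3 + 15*n^2 + 8*n - 1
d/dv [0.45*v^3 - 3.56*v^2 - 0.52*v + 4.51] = 1.35*v^2 - 7.12*v - 0.52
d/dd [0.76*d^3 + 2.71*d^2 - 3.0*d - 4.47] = 2.28*d^2 + 5.42*d - 3.0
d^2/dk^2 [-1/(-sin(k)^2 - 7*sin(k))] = (-4*sin(k) - 21 - 43/sin(k) + 42/sin(k)^2 + 98/sin(k)^3)/(sin(k) + 7)^3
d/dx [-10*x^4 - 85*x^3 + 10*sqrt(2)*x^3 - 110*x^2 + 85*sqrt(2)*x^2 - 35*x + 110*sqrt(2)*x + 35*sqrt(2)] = -40*x^3 - 255*x^2 + 30*sqrt(2)*x^2 - 220*x + 170*sqrt(2)*x - 35 + 110*sqrt(2)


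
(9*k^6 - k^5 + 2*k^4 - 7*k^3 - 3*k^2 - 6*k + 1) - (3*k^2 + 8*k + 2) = 9*k^6 - k^5 + 2*k^4 - 7*k^3 - 6*k^2 - 14*k - 1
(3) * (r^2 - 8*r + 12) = 3*r^2 - 24*r + 36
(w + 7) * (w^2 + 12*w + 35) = w^3 + 19*w^2 + 119*w + 245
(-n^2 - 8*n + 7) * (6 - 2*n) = 2*n^3 + 10*n^2 - 62*n + 42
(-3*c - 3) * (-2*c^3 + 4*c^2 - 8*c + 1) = 6*c^4 - 6*c^3 + 12*c^2 + 21*c - 3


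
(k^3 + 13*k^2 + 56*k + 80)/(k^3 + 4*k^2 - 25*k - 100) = (k + 4)/(k - 5)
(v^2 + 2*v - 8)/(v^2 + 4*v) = (v - 2)/v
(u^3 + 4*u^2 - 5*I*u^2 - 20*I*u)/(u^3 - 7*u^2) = (u^2 + u*(4 - 5*I) - 20*I)/(u*(u - 7))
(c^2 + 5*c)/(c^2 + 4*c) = (c + 5)/(c + 4)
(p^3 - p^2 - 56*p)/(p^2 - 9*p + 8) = p*(p + 7)/(p - 1)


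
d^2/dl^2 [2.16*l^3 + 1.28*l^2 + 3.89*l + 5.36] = 12.96*l + 2.56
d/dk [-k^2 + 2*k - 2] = 2 - 2*k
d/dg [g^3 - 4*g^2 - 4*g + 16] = 3*g^2 - 8*g - 4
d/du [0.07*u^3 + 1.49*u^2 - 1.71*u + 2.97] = 0.21*u^2 + 2.98*u - 1.71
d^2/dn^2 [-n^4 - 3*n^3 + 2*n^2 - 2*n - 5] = -12*n^2 - 18*n + 4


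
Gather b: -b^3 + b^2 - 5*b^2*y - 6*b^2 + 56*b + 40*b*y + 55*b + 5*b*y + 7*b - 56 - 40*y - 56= -b^3 + b^2*(-5*y - 5) + b*(45*y + 118) - 40*y - 112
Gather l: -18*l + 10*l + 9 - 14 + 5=-8*l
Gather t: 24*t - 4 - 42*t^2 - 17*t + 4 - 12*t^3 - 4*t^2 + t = -12*t^3 - 46*t^2 + 8*t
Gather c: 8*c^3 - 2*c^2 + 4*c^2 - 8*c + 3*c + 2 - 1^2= 8*c^3 + 2*c^2 - 5*c + 1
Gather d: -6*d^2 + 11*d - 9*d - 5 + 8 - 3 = -6*d^2 + 2*d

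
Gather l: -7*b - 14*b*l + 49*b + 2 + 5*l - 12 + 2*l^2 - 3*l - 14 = 42*b + 2*l^2 + l*(2 - 14*b) - 24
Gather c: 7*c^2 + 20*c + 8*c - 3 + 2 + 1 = 7*c^2 + 28*c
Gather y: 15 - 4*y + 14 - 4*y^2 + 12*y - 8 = -4*y^2 + 8*y + 21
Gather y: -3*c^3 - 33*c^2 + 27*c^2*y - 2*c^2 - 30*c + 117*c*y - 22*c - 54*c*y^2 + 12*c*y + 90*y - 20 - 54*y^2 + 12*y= -3*c^3 - 35*c^2 - 52*c + y^2*(-54*c - 54) + y*(27*c^2 + 129*c + 102) - 20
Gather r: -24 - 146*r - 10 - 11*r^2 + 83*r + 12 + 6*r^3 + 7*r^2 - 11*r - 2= 6*r^3 - 4*r^2 - 74*r - 24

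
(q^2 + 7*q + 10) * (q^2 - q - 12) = q^4 + 6*q^3 - 9*q^2 - 94*q - 120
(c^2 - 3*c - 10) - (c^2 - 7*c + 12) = 4*c - 22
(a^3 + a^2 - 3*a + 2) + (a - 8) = a^3 + a^2 - 2*a - 6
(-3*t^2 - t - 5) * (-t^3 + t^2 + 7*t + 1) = 3*t^5 - 2*t^4 - 17*t^3 - 15*t^2 - 36*t - 5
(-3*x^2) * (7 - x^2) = 3*x^4 - 21*x^2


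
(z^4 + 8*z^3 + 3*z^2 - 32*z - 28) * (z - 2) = z^5 + 6*z^4 - 13*z^3 - 38*z^2 + 36*z + 56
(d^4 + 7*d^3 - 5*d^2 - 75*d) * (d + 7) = d^5 + 14*d^4 + 44*d^3 - 110*d^2 - 525*d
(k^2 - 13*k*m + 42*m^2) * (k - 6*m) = k^3 - 19*k^2*m + 120*k*m^2 - 252*m^3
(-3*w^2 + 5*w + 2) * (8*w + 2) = -24*w^3 + 34*w^2 + 26*w + 4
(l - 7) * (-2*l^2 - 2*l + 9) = -2*l^3 + 12*l^2 + 23*l - 63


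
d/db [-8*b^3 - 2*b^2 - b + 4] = -24*b^2 - 4*b - 1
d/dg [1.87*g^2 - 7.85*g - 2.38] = 3.74*g - 7.85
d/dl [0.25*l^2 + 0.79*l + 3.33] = 0.5*l + 0.79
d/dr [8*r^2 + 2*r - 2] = 16*r + 2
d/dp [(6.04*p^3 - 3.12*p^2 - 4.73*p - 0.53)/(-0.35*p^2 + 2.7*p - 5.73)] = (-2.114*p^4 + 32.616*p^3 - 113.9071*p^2 + 35.3842*p + 28.5339)/(0.1225*p^4 - 1.89*p^3 + 11.301*p^2 - 30.942*p + 32.8329)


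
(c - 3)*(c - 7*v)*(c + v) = c^3 - 6*c^2*v - 3*c^2 - 7*c*v^2 + 18*c*v + 21*v^2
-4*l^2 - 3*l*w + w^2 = (-4*l + w)*(l + w)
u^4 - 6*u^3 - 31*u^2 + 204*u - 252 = (u - 7)*(u - 3)*(u - 2)*(u + 6)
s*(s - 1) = s^2 - s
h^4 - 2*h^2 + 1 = (h - 1)^2*(h + 1)^2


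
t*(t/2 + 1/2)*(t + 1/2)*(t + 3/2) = t^4/2 + 3*t^3/2 + 11*t^2/8 + 3*t/8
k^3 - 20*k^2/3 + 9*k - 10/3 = (k - 5)*(k - 1)*(k - 2/3)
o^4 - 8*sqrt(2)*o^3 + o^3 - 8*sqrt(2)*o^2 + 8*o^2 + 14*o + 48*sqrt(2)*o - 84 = (o - 2)*(o + 3)*(o - 7*sqrt(2))*(o - sqrt(2))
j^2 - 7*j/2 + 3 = (j - 2)*(j - 3/2)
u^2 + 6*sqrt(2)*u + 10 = (u + sqrt(2))*(u + 5*sqrt(2))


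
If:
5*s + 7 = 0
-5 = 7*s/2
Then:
No Solution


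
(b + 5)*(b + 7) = b^2 + 12*b + 35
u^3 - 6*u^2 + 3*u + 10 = (u - 5)*(u - 2)*(u + 1)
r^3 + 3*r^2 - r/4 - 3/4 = (r - 1/2)*(r + 1/2)*(r + 3)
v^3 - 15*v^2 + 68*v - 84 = (v - 7)*(v - 6)*(v - 2)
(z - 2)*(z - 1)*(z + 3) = z^3 - 7*z + 6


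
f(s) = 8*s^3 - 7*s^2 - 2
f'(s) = 24*s^2 - 14*s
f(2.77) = 114.32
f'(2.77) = 145.37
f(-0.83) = -11.40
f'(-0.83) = 28.15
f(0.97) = -1.28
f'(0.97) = 9.00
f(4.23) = 478.25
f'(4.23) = 370.21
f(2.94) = 140.79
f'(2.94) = 166.29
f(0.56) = -2.79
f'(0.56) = -0.31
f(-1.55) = -48.61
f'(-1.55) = 79.36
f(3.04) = 158.06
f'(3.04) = 179.24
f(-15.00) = -28577.00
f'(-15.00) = 5610.00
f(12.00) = 12814.00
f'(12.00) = 3288.00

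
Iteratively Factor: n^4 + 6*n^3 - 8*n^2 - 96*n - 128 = (n + 4)*(n^3 + 2*n^2 - 16*n - 32) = (n + 2)*(n + 4)*(n^2 - 16) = (n + 2)*(n + 4)^2*(n - 4)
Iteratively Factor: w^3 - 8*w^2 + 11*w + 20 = (w - 4)*(w^2 - 4*w - 5) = (w - 4)*(w + 1)*(w - 5)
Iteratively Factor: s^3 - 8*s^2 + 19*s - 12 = (s - 1)*(s^2 - 7*s + 12) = (s - 3)*(s - 1)*(s - 4)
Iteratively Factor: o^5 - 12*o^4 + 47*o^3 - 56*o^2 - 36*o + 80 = (o + 1)*(o^4 - 13*o^3 + 60*o^2 - 116*o + 80) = (o - 2)*(o + 1)*(o^3 - 11*o^2 + 38*o - 40) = (o - 5)*(o - 2)*(o + 1)*(o^2 - 6*o + 8) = (o - 5)*(o - 4)*(o - 2)*(o + 1)*(o - 2)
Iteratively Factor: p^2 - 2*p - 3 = (p + 1)*(p - 3)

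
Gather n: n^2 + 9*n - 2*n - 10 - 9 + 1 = n^2 + 7*n - 18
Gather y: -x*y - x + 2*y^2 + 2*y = -x + 2*y^2 + y*(2 - x)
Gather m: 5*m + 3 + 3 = 5*m + 6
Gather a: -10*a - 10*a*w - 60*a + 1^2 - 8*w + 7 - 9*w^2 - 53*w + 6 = a*(-10*w - 70) - 9*w^2 - 61*w + 14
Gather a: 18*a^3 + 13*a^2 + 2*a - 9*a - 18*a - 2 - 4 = 18*a^3 + 13*a^2 - 25*a - 6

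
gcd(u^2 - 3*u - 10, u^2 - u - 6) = u + 2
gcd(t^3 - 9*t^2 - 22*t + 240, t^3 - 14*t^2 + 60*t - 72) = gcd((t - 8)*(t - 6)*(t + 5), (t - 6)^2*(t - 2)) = t - 6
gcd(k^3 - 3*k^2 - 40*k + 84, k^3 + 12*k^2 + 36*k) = k + 6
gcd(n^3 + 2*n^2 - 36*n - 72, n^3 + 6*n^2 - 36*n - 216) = n^2 - 36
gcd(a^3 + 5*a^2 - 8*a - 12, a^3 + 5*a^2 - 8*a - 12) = a^3 + 5*a^2 - 8*a - 12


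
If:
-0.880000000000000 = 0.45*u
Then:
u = -1.96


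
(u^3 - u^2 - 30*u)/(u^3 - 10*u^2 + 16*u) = (u^2 - u - 30)/(u^2 - 10*u + 16)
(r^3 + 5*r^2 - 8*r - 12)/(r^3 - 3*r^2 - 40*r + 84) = (r + 1)/(r - 7)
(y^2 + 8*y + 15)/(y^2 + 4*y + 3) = (y + 5)/(y + 1)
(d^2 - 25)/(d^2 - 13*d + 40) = (d + 5)/(d - 8)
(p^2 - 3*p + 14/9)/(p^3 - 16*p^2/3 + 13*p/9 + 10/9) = (3*p - 7)/(3*p^2 - 14*p - 5)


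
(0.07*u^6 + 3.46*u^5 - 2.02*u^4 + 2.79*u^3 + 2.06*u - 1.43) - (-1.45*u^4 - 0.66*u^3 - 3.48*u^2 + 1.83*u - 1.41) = 0.07*u^6 + 3.46*u^5 - 0.57*u^4 + 3.45*u^3 + 3.48*u^2 + 0.23*u - 0.02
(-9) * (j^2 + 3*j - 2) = -9*j^2 - 27*j + 18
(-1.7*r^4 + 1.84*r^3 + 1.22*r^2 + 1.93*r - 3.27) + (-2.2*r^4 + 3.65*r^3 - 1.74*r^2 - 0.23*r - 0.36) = -3.9*r^4 + 5.49*r^3 - 0.52*r^2 + 1.7*r - 3.63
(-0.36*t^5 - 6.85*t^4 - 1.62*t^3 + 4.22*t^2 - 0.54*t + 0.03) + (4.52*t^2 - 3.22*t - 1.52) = -0.36*t^5 - 6.85*t^4 - 1.62*t^3 + 8.74*t^2 - 3.76*t - 1.49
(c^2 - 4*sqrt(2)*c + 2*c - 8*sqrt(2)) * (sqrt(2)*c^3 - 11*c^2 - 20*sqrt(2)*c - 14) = sqrt(2)*c^5 - 19*c^4 + 2*sqrt(2)*c^4 - 38*c^3 + 24*sqrt(2)*c^3 + 48*sqrt(2)*c^2 + 146*c^2 + 56*sqrt(2)*c + 292*c + 112*sqrt(2)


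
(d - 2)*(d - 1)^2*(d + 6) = d^4 + 2*d^3 - 19*d^2 + 28*d - 12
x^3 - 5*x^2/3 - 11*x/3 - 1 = (x - 3)*(x + 1/3)*(x + 1)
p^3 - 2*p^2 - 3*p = p*(p - 3)*(p + 1)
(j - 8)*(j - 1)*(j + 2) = j^3 - 7*j^2 - 10*j + 16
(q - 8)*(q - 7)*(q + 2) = q^3 - 13*q^2 + 26*q + 112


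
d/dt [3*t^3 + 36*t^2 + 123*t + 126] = 9*t^2 + 72*t + 123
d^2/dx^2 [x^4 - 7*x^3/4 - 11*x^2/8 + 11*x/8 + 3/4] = 12*x^2 - 21*x/2 - 11/4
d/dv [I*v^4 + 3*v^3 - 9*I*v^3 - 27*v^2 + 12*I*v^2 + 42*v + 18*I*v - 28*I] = 4*I*v^3 + v^2*(9 - 27*I) + v*(-54 + 24*I) + 42 + 18*I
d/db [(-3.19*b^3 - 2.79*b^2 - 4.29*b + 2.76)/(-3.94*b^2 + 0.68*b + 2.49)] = (12.5686*b^4 - 4.3384*b^3 - 42.6291*b^2 + 7.8546*b - 12.5589)/(15.5236*b^4 - 5.3584*b^3 - 19.1588*b^2 + 3.3864*b + 6.2001)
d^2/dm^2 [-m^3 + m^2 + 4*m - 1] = 2 - 6*m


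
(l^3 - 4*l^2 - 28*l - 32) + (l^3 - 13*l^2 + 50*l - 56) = 2*l^3 - 17*l^2 + 22*l - 88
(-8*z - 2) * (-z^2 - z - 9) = 8*z^3 + 10*z^2 + 74*z + 18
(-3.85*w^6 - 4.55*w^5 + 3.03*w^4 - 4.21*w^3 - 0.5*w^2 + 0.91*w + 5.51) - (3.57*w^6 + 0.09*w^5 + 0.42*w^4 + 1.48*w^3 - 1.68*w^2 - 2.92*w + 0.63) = -7.42*w^6 - 4.64*w^5 + 2.61*w^4 - 5.69*w^3 + 1.18*w^2 + 3.83*w + 4.88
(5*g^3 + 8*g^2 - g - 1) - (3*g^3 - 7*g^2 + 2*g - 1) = 2*g^3 + 15*g^2 - 3*g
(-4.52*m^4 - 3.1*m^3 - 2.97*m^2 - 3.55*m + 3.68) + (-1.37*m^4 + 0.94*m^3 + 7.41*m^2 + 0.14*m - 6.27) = -5.89*m^4 - 2.16*m^3 + 4.44*m^2 - 3.41*m - 2.59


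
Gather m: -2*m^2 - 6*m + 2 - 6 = -2*m^2 - 6*m - 4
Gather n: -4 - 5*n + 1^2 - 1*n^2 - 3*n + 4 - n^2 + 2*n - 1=-2*n^2 - 6*n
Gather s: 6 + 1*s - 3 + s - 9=2*s - 6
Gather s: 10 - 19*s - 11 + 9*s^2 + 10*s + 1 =9*s^2 - 9*s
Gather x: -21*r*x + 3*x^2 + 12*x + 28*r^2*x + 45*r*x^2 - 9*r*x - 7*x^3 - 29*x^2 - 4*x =-7*x^3 + x^2*(45*r - 26) + x*(28*r^2 - 30*r + 8)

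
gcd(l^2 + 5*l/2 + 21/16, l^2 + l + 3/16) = l + 3/4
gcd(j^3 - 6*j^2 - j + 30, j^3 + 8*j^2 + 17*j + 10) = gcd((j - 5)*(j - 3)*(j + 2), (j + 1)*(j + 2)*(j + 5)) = j + 2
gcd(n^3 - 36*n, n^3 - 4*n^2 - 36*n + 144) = n^2 - 36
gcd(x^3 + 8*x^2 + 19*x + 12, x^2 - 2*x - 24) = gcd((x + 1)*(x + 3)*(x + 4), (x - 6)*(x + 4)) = x + 4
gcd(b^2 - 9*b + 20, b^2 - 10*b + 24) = b - 4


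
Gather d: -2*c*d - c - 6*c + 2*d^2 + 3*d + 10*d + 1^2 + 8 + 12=-7*c + 2*d^2 + d*(13 - 2*c) + 21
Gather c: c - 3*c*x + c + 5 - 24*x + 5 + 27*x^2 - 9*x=c*(2 - 3*x) + 27*x^2 - 33*x + 10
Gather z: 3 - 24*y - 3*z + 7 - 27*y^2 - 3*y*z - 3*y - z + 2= -27*y^2 - 27*y + z*(-3*y - 4) + 12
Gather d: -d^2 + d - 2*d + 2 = -d^2 - d + 2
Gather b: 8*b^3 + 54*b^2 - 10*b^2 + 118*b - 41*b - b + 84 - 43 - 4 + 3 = 8*b^3 + 44*b^2 + 76*b + 40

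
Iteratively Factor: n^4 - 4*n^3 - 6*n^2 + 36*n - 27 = (n - 3)*(n^3 - n^2 - 9*n + 9) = (n - 3)^2*(n^2 + 2*n - 3) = (n - 3)^2*(n + 3)*(n - 1)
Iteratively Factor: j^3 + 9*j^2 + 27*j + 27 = (j + 3)*(j^2 + 6*j + 9) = (j + 3)^2*(j + 3)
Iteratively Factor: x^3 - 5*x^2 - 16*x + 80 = (x - 5)*(x^2 - 16) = (x - 5)*(x + 4)*(x - 4)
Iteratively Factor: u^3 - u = (u)*(u^2 - 1) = u*(u - 1)*(u + 1)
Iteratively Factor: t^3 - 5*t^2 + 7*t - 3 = (t - 3)*(t^2 - 2*t + 1) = (t - 3)*(t - 1)*(t - 1)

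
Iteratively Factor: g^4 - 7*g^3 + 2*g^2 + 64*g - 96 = (g - 2)*(g^3 - 5*g^2 - 8*g + 48) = (g - 4)*(g - 2)*(g^2 - g - 12) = (g - 4)^2*(g - 2)*(g + 3)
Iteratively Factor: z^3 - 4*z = (z)*(z^2 - 4) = z*(z + 2)*(z - 2)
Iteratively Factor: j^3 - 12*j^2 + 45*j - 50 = (j - 5)*(j^2 - 7*j + 10) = (j - 5)^2*(j - 2)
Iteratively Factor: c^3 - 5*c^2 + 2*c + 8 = (c - 2)*(c^2 - 3*c - 4) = (c - 2)*(c + 1)*(c - 4)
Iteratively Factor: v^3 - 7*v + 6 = (v - 1)*(v^2 + v - 6) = (v - 1)*(v + 3)*(v - 2)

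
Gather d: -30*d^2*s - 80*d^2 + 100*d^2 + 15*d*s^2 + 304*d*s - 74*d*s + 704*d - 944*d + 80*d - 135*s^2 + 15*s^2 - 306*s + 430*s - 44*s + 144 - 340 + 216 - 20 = d^2*(20 - 30*s) + d*(15*s^2 + 230*s - 160) - 120*s^2 + 80*s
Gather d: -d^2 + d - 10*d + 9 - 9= -d^2 - 9*d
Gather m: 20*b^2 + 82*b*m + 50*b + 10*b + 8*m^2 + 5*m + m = 20*b^2 + 60*b + 8*m^2 + m*(82*b + 6)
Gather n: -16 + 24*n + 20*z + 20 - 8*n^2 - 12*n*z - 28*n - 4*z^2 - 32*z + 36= -8*n^2 + n*(-12*z - 4) - 4*z^2 - 12*z + 40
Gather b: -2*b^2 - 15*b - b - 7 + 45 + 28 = -2*b^2 - 16*b + 66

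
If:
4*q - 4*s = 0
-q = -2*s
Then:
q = 0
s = 0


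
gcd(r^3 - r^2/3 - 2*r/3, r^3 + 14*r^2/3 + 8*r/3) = r^2 + 2*r/3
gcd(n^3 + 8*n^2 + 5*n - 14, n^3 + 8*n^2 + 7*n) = n + 7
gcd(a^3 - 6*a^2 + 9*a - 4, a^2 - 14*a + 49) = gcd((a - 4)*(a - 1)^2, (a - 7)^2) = 1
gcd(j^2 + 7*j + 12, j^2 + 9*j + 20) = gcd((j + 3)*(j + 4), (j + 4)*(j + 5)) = j + 4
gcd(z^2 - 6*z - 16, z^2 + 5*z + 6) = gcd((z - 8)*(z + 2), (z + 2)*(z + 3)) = z + 2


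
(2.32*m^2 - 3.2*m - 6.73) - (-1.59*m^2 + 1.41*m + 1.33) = 3.91*m^2 - 4.61*m - 8.06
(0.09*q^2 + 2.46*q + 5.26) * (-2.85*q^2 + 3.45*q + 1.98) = -0.2565*q^4 - 6.7005*q^3 - 6.3258*q^2 + 23.0178*q + 10.4148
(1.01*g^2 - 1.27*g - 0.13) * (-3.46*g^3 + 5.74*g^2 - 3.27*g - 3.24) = -3.4946*g^5 + 10.1916*g^4 - 10.1427*g^3 + 0.1343*g^2 + 4.5399*g + 0.4212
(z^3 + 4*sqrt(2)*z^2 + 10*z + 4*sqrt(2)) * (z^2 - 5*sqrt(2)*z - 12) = z^5 - sqrt(2)*z^4 - 42*z^3 - 94*sqrt(2)*z^2 - 160*z - 48*sqrt(2)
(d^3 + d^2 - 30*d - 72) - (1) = d^3 + d^2 - 30*d - 73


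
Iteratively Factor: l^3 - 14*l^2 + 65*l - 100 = (l - 5)*(l^2 - 9*l + 20) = (l - 5)^2*(l - 4)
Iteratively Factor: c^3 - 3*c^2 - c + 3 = (c - 1)*(c^2 - 2*c - 3) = (c - 1)*(c + 1)*(c - 3)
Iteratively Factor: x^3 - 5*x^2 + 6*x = (x - 2)*(x^2 - 3*x) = (x - 3)*(x - 2)*(x)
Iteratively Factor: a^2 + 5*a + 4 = (a + 4)*(a + 1)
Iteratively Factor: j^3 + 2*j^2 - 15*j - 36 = (j - 4)*(j^2 + 6*j + 9) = (j - 4)*(j + 3)*(j + 3)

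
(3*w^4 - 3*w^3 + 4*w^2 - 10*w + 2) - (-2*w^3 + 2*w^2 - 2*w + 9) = 3*w^4 - w^3 + 2*w^2 - 8*w - 7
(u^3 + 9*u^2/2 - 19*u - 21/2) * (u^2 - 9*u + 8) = u^5 - 9*u^4/2 - 103*u^3/2 + 393*u^2/2 - 115*u/2 - 84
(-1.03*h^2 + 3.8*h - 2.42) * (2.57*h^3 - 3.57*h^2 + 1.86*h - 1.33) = -2.6471*h^5 + 13.4431*h^4 - 21.7012*h^3 + 17.0773*h^2 - 9.5552*h + 3.2186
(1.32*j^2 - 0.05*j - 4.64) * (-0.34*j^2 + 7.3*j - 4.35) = -0.4488*j^4 + 9.653*j^3 - 4.5294*j^2 - 33.6545*j + 20.184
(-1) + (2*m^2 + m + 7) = 2*m^2 + m + 6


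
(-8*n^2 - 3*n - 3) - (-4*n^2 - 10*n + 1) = -4*n^2 + 7*n - 4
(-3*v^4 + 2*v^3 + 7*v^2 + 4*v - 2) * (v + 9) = -3*v^5 - 25*v^4 + 25*v^3 + 67*v^2 + 34*v - 18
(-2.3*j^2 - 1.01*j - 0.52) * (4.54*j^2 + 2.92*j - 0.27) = -10.442*j^4 - 11.3014*j^3 - 4.689*j^2 - 1.2457*j + 0.1404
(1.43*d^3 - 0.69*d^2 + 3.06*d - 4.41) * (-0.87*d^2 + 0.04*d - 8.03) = -1.2441*d^5 + 0.6575*d^4 - 14.1727*d^3 + 9.4998*d^2 - 24.7482*d + 35.4123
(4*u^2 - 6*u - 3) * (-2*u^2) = -8*u^4 + 12*u^3 + 6*u^2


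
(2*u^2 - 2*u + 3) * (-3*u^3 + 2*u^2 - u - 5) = -6*u^5 + 10*u^4 - 15*u^3 - 2*u^2 + 7*u - 15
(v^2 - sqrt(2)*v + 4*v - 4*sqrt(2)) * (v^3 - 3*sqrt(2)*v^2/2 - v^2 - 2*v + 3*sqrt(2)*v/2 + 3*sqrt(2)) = v^5 - 5*sqrt(2)*v^4/2 + 3*v^4 - 15*sqrt(2)*v^3/2 - 3*v^3 + v^2 + 15*sqrt(2)*v^2 - 18*v + 20*sqrt(2)*v - 24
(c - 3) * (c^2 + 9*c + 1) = c^3 + 6*c^2 - 26*c - 3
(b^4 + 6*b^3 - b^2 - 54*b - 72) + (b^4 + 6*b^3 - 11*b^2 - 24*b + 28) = 2*b^4 + 12*b^3 - 12*b^2 - 78*b - 44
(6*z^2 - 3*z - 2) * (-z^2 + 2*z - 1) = -6*z^4 + 15*z^3 - 10*z^2 - z + 2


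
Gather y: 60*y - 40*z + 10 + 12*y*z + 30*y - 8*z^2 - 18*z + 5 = y*(12*z + 90) - 8*z^2 - 58*z + 15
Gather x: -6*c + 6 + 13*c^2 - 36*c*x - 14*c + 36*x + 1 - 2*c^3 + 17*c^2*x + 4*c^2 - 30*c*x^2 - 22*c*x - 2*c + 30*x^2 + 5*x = -2*c^3 + 17*c^2 - 22*c + x^2*(30 - 30*c) + x*(17*c^2 - 58*c + 41) + 7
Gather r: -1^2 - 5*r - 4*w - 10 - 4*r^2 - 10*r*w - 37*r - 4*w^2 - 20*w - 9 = -4*r^2 + r*(-10*w - 42) - 4*w^2 - 24*w - 20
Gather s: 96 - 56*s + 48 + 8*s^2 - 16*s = 8*s^2 - 72*s + 144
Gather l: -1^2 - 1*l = -l - 1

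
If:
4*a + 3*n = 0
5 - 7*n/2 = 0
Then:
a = -15/14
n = 10/7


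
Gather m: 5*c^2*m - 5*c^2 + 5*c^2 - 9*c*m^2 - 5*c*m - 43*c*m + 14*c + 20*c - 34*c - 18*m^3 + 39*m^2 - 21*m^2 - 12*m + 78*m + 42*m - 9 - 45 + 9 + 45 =-18*m^3 + m^2*(18 - 9*c) + m*(5*c^2 - 48*c + 108)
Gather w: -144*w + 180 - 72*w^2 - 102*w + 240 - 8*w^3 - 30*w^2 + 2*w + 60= -8*w^3 - 102*w^2 - 244*w + 480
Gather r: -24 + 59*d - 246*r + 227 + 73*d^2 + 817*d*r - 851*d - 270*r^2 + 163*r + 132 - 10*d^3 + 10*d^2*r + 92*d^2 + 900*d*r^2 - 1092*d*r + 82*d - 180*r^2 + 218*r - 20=-10*d^3 + 165*d^2 - 710*d + r^2*(900*d - 450) + r*(10*d^2 - 275*d + 135) + 315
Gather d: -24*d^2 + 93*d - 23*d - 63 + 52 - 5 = -24*d^2 + 70*d - 16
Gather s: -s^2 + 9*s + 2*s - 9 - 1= -s^2 + 11*s - 10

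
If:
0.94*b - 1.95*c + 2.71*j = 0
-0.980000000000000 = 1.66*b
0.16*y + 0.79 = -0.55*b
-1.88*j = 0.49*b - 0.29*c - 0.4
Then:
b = -0.59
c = 0.29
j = 0.41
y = -2.91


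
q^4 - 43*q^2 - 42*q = q*(q - 7)*(q + 1)*(q + 6)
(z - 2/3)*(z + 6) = z^2 + 16*z/3 - 4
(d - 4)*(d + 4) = d^2 - 16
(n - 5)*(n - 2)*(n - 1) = n^3 - 8*n^2 + 17*n - 10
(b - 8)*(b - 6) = b^2 - 14*b + 48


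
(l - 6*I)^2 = l^2 - 12*I*l - 36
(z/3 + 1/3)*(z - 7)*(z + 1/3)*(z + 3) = z^4/3 - 8*z^3/9 - 26*z^2/3 - 88*z/9 - 7/3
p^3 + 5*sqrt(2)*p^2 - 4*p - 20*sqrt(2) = (p - 2)*(p + 2)*(p + 5*sqrt(2))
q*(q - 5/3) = q^2 - 5*q/3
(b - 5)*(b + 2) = b^2 - 3*b - 10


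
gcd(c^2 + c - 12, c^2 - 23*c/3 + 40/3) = 1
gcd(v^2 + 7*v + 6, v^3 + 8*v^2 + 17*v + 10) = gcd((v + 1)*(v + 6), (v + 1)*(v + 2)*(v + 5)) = v + 1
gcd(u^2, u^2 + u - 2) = 1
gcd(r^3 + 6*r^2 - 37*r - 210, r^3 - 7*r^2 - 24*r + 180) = r^2 - r - 30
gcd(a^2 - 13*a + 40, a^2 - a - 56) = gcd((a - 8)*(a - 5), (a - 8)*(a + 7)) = a - 8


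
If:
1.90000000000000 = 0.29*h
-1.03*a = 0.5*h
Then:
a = -3.18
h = 6.55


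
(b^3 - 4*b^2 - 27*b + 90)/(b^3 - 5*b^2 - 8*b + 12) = (b^2 + 2*b - 15)/(b^2 + b - 2)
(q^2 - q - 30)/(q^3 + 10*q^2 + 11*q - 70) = (q - 6)/(q^2 + 5*q - 14)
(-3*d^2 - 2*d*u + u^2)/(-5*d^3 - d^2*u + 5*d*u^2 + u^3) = (-3*d + u)/(-5*d^2 + 4*d*u + u^2)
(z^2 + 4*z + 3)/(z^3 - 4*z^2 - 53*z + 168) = (z^2 + 4*z + 3)/(z^3 - 4*z^2 - 53*z + 168)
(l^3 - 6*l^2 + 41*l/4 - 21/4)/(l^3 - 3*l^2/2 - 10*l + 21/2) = (l - 3/2)/(l + 3)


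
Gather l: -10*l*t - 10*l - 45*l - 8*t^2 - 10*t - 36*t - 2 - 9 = l*(-10*t - 55) - 8*t^2 - 46*t - 11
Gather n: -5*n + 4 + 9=13 - 5*n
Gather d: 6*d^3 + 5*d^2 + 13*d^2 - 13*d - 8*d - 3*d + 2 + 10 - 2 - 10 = 6*d^3 + 18*d^2 - 24*d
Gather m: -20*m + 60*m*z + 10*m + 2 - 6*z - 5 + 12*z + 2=m*(60*z - 10) + 6*z - 1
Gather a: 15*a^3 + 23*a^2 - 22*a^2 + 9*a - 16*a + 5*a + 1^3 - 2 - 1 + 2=15*a^3 + a^2 - 2*a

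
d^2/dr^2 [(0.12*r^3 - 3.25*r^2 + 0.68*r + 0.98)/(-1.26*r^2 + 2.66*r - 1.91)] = (7.105427357601e-15*r^4 + 18.505704*r^3 - 52.605756*r^2 + 26.899704*r + 7.651794)/(2.000376*r^6 - 12.669048*r^5 + 35.842716*r^4 - 57.230432*r^3 + 54.333006*r^2 - 29.111838*r + 6.967871)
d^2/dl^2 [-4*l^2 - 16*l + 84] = -8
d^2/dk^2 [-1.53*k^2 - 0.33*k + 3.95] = -3.06000000000000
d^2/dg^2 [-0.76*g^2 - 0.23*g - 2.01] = -1.52000000000000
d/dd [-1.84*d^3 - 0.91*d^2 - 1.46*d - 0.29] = -5.52*d^2 - 1.82*d - 1.46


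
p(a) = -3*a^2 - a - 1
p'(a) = -6*a - 1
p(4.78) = -74.33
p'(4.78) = -29.68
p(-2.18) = -13.08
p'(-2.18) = 12.08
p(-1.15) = -3.82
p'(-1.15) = 5.90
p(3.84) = -49.08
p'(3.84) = -24.04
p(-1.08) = -3.42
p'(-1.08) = 5.48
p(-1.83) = -9.22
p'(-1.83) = 9.98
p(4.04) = -54.00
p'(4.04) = -25.24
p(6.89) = -150.31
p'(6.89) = -42.34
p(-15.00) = -661.00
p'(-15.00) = 89.00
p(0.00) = -1.00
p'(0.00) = -1.00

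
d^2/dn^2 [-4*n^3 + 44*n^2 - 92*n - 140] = 88 - 24*n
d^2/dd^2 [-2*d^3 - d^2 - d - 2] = -12*d - 2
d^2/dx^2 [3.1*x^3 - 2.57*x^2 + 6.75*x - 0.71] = 18.6*x - 5.14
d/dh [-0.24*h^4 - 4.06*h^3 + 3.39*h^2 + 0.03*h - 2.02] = -0.96*h^3 - 12.18*h^2 + 6.78*h + 0.03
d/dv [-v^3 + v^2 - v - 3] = -3*v^2 + 2*v - 1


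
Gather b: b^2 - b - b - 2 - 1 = b^2 - 2*b - 3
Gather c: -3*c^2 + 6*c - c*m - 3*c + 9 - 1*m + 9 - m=-3*c^2 + c*(3 - m) - 2*m + 18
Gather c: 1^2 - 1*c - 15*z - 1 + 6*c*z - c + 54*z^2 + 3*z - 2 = c*(6*z - 2) + 54*z^2 - 12*z - 2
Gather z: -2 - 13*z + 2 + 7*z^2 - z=7*z^2 - 14*z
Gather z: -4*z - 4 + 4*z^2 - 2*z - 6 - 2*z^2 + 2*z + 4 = 2*z^2 - 4*z - 6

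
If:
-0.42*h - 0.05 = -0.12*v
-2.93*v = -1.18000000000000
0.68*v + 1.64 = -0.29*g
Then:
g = -6.60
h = -0.00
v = 0.40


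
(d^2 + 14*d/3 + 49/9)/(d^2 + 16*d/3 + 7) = (d + 7/3)/(d + 3)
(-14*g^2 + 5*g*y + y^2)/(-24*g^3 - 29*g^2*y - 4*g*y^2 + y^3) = (14*g^2 - 5*g*y - y^2)/(24*g^3 + 29*g^2*y + 4*g*y^2 - y^3)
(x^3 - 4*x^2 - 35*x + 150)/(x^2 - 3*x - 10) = (x^2 + x - 30)/(x + 2)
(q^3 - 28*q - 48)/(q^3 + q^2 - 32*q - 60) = (q + 4)/(q + 5)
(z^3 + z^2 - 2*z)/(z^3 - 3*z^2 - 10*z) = (z - 1)/(z - 5)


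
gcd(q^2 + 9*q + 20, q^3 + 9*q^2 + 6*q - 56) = q + 4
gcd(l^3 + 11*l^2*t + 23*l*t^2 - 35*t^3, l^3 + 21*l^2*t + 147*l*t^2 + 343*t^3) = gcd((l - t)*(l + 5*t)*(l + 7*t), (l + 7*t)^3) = l + 7*t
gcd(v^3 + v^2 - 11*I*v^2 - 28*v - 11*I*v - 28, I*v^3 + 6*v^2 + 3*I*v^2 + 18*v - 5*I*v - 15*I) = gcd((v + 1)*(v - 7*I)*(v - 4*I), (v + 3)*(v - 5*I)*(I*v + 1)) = 1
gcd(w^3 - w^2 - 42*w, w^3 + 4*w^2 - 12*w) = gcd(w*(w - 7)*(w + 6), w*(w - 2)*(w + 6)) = w^2 + 6*w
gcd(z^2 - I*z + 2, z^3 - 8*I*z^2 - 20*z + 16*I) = z - 2*I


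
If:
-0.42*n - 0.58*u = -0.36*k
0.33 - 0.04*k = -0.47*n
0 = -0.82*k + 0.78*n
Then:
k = -0.73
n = -0.76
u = 0.10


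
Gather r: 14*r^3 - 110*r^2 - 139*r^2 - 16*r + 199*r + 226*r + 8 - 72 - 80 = 14*r^3 - 249*r^2 + 409*r - 144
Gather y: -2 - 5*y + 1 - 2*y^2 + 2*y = -2*y^2 - 3*y - 1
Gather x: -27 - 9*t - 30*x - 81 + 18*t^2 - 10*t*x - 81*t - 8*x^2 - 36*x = 18*t^2 - 90*t - 8*x^2 + x*(-10*t - 66) - 108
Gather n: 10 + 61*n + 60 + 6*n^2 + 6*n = 6*n^2 + 67*n + 70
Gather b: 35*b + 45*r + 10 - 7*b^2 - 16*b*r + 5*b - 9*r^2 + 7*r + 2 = -7*b^2 + b*(40 - 16*r) - 9*r^2 + 52*r + 12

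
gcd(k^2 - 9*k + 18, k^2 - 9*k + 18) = k^2 - 9*k + 18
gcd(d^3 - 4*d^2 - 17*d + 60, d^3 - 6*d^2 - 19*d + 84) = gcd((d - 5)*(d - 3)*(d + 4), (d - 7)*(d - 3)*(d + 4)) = d^2 + d - 12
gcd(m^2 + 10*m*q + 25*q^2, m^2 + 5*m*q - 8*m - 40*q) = m + 5*q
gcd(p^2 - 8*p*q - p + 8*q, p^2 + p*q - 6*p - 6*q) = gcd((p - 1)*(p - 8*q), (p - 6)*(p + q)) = 1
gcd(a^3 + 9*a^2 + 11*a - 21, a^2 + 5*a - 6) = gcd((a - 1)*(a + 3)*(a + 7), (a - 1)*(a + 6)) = a - 1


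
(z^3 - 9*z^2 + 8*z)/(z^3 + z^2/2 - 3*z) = 2*(z^2 - 9*z + 8)/(2*z^2 + z - 6)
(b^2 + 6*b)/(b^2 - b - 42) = b/(b - 7)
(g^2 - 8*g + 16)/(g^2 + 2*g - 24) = (g - 4)/(g + 6)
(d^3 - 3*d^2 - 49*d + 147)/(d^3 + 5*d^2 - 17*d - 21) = (d - 7)/(d + 1)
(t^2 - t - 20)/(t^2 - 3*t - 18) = (-t^2 + t + 20)/(-t^2 + 3*t + 18)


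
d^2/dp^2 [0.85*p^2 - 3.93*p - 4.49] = 1.70000000000000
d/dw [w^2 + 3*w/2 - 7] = 2*w + 3/2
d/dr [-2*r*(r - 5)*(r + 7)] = -6*r^2 - 8*r + 70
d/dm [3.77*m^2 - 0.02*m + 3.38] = 7.54*m - 0.02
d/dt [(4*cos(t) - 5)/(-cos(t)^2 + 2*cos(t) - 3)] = 2*(5*cos(t) - cos(2*t))*sin(t)/(cos(t)^2 - 2*cos(t) + 3)^2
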